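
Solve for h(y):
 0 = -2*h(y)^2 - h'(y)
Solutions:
 h(y) = 1/(C1 + 2*y)


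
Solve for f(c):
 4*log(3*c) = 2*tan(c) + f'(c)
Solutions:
 f(c) = C1 + 4*c*log(c) - 4*c + 4*c*log(3) + 2*log(cos(c))


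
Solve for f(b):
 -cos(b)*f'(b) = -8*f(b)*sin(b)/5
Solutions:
 f(b) = C1/cos(b)^(8/5)


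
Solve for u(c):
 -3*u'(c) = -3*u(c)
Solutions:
 u(c) = C1*exp(c)


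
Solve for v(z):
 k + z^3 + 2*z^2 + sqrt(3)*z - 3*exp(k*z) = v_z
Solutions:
 v(z) = C1 + k*z + z^4/4 + 2*z^3/3 + sqrt(3)*z^2/2 - 3*exp(k*z)/k


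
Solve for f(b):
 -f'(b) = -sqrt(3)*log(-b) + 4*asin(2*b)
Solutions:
 f(b) = C1 + sqrt(3)*b*(log(-b) - 1) - 4*b*asin(2*b) - 2*sqrt(1 - 4*b^2)


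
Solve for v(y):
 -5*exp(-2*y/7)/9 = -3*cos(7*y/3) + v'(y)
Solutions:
 v(y) = C1 + 9*sin(7*y/3)/7 + 35*exp(-2*y/7)/18


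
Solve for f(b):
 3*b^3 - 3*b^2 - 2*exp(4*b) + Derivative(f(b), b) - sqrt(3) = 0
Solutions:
 f(b) = C1 - 3*b^4/4 + b^3 + sqrt(3)*b + exp(4*b)/2


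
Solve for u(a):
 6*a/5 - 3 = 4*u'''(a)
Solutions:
 u(a) = C1 + C2*a + C3*a^2 + a^4/80 - a^3/8


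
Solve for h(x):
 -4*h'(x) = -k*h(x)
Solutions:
 h(x) = C1*exp(k*x/4)


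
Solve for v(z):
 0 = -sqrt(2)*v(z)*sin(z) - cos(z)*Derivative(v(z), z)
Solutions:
 v(z) = C1*cos(z)^(sqrt(2))


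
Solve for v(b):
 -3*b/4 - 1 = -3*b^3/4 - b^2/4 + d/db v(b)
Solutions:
 v(b) = C1 + 3*b^4/16 + b^3/12 - 3*b^2/8 - b


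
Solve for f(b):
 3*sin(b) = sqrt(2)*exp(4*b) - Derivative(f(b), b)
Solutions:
 f(b) = C1 + sqrt(2)*exp(4*b)/4 + 3*cos(b)


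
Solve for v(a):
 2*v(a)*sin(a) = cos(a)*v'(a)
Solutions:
 v(a) = C1/cos(a)^2


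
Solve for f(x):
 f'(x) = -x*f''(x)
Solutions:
 f(x) = C1 + C2*log(x)


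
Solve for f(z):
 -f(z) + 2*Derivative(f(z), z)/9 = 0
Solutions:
 f(z) = C1*exp(9*z/2)


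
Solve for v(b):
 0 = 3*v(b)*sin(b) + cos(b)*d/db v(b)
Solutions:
 v(b) = C1*cos(b)^3


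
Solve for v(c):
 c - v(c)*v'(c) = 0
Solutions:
 v(c) = -sqrt(C1 + c^2)
 v(c) = sqrt(C1 + c^2)


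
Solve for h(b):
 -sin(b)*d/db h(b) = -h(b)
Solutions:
 h(b) = C1*sqrt(cos(b) - 1)/sqrt(cos(b) + 1)


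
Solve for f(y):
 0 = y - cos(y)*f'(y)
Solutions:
 f(y) = C1 + Integral(y/cos(y), y)


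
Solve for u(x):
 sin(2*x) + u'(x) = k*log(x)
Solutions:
 u(x) = C1 + k*x*(log(x) - 1) + cos(2*x)/2


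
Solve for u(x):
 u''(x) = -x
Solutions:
 u(x) = C1 + C2*x - x^3/6


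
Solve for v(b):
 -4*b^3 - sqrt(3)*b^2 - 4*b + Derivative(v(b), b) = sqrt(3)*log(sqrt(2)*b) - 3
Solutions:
 v(b) = C1 + b^4 + sqrt(3)*b^3/3 + 2*b^2 + sqrt(3)*b*log(b) - 3*b - sqrt(3)*b + sqrt(3)*b*log(2)/2


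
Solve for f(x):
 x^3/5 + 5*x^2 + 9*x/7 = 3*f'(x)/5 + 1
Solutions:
 f(x) = C1 + x^4/12 + 25*x^3/9 + 15*x^2/14 - 5*x/3


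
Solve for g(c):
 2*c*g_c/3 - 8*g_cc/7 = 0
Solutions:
 g(c) = C1 + C2*erfi(sqrt(42)*c/12)


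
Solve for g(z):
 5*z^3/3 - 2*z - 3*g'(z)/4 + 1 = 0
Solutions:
 g(z) = C1 + 5*z^4/9 - 4*z^2/3 + 4*z/3


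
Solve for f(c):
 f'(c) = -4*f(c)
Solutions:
 f(c) = C1*exp(-4*c)


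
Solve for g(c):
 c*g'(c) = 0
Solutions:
 g(c) = C1


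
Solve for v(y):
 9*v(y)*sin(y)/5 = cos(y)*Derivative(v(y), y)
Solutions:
 v(y) = C1/cos(y)^(9/5)


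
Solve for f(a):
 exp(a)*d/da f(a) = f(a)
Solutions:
 f(a) = C1*exp(-exp(-a))


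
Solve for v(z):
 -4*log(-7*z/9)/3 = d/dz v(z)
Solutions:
 v(z) = C1 - 4*z*log(-z)/3 + 4*z*(-log(7) + 1 + 2*log(3))/3


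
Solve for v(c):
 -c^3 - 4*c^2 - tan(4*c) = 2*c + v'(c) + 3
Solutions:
 v(c) = C1 - c^4/4 - 4*c^3/3 - c^2 - 3*c + log(cos(4*c))/4


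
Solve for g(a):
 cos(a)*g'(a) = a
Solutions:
 g(a) = C1 + Integral(a/cos(a), a)


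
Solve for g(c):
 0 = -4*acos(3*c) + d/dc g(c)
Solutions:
 g(c) = C1 + 4*c*acos(3*c) - 4*sqrt(1 - 9*c^2)/3


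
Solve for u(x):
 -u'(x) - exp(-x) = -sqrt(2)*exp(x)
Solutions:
 u(x) = C1 + sqrt(2)*exp(x) + exp(-x)


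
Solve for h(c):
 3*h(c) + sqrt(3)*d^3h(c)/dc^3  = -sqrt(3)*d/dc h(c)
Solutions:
 h(c) = C1*exp(2^(1/3)*sqrt(3)*c*(-2/(9 + sqrt(85))^(1/3) + 2^(1/3)*(9 + sqrt(85))^(1/3))/12)*sin(2^(1/3)*c*(2/(9 + sqrt(85))^(1/3) + 2^(1/3)*(9 + sqrt(85))^(1/3))/4) + C2*exp(2^(1/3)*sqrt(3)*c*(-2/(9 + sqrt(85))^(1/3) + 2^(1/3)*(9 + sqrt(85))^(1/3))/12)*cos(2^(1/3)*c*(2/(9 + sqrt(85))^(1/3) + 2^(1/3)*(9 + sqrt(85))^(1/3))/4) + C3*exp(-2^(1/3)*sqrt(3)*c*(-2/(9 + sqrt(85))^(1/3) + 2^(1/3)*(9 + sqrt(85))^(1/3))/6)


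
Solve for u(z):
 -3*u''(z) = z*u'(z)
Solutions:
 u(z) = C1 + C2*erf(sqrt(6)*z/6)


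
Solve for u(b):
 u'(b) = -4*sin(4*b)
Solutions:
 u(b) = C1 + cos(4*b)


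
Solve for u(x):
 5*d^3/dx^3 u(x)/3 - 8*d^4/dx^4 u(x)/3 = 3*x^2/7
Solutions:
 u(x) = C1 + C2*x + C3*x^2 + C4*exp(5*x/8) + 3*x^5/700 + 6*x^4/175 + 192*x^3/875


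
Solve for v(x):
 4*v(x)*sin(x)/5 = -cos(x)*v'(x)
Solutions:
 v(x) = C1*cos(x)^(4/5)


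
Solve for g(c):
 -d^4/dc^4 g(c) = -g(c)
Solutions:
 g(c) = C1*exp(-c) + C2*exp(c) + C3*sin(c) + C4*cos(c)


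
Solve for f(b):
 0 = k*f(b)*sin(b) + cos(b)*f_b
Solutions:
 f(b) = C1*exp(k*log(cos(b)))


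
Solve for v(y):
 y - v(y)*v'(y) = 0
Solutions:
 v(y) = -sqrt(C1 + y^2)
 v(y) = sqrt(C1 + y^2)


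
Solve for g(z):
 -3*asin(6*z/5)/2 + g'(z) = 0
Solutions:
 g(z) = C1 + 3*z*asin(6*z/5)/2 + sqrt(25 - 36*z^2)/4


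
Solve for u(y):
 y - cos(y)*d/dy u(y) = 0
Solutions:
 u(y) = C1 + Integral(y/cos(y), y)


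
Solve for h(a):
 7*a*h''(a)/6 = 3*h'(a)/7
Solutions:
 h(a) = C1 + C2*a^(67/49)


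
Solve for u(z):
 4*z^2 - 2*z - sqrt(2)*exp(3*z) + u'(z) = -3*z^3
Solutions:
 u(z) = C1 - 3*z^4/4 - 4*z^3/3 + z^2 + sqrt(2)*exp(3*z)/3


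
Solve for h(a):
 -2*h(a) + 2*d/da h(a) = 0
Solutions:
 h(a) = C1*exp(a)


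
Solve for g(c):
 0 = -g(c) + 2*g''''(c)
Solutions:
 g(c) = C1*exp(-2^(3/4)*c/2) + C2*exp(2^(3/4)*c/2) + C3*sin(2^(3/4)*c/2) + C4*cos(2^(3/4)*c/2)


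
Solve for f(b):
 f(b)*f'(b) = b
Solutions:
 f(b) = -sqrt(C1 + b^2)
 f(b) = sqrt(C1 + b^2)


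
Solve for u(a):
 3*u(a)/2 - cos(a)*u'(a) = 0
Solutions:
 u(a) = C1*(sin(a) + 1)^(3/4)/(sin(a) - 1)^(3/4)


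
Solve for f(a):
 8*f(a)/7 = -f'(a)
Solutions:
 f(a) = C1*exp(-8*a/7)


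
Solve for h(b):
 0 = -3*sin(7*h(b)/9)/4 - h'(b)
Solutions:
 3*b/4 + 9*log(cos(7*h(b)/9) - 1)/14 - 9*log(cos(7*h(b)/9) + 1)/14 = C1


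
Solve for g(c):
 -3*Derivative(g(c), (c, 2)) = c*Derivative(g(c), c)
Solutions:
 g(c) = C1 + C2*erf(sqrt(6)*c/6)


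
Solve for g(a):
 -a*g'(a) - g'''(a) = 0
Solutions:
 g(a) = C1 + Integral(C2*airyai(-a) + C3*airybi(-a), a)


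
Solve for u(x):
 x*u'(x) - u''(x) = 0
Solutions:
 u(x) = C1 + C2*erfi(sqrt(2)*x/2)


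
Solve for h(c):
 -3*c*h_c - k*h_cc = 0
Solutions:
 h(c) = C1 + C2*sqrt(k)*erf(sqrt(6)*c*sqrt(1/k)/2)


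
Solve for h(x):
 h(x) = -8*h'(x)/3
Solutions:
 h(x) = C1*exp(-3*x/8)


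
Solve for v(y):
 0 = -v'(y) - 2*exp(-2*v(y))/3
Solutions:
 v(y) = log(-sqrt(C1 - 12*y)) - log(3)
 v(y) = log(C1 - 12*y)/2 - log(3)


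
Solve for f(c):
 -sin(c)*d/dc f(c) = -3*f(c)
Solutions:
 f(c) = C1*(cos(c) - 1)^(3/2)/(cos(c) + 1)^(3/2)


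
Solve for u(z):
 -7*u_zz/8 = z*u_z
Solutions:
 u(z) = C1 + C2*erf(2*sqrt(7)*z/7)


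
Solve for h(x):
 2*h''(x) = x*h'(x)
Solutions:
 h(x) = C1 + C2*erfi(x/2)


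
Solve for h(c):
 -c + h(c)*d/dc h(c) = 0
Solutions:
 h(c) = -sqrt(C1 + c^2)
 h(c) = sqrt(C1 + c^2)


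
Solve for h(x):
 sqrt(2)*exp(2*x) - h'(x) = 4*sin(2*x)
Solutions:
 h(x) = C1 + sqrt(2)*exp(2*x)/2 + 2*cos(2*x)


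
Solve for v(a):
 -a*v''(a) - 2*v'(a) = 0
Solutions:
 v(a) = C1 + C2/a


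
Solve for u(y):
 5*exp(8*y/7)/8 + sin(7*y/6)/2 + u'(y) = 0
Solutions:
 u(y) = C1 - 35*exp(8*y/7)/64 + 3*cos(7*y/6)/7


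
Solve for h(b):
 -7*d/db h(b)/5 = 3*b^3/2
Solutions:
 h(b) = C1 - 15*b^4/56


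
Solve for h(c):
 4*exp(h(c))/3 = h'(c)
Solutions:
 h(c) = log(-1/(C1 + 4*c)) + log(3)


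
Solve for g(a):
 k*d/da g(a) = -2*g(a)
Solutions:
 g(a) = C1*exp(-2*a/k)


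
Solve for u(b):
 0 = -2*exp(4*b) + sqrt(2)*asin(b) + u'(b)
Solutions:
 u(b) = C1 - sqrt(2)*(b*asin(b) + sqrt(1 - b^2)) + exp(4*b)/2


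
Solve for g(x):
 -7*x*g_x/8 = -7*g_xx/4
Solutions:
 g(x) = C1 + C2*erfi(x/2)


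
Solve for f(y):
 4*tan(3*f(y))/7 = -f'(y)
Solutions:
 f(y) = -asin(C1*exp(-12*y/7))/3 + pi/3
 f(y) = asin(C1*exp(-12*y/7))/3


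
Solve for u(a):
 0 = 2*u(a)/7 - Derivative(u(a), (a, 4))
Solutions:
 u(a) = C1*exp(-2^(1/4)*7^(3/4)*a/7) + C2*exp(2^(1/4)*7^(3/4)*a/7) + C3*sin(2^(1/4)*7^(3/4)*a/7) + C4*cos(2^(1/4)*7^(3/4)*a/7)


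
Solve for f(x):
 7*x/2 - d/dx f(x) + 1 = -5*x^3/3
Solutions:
 f(x) = C1 + 5*x^4/12 + 7*x^2/4 + x


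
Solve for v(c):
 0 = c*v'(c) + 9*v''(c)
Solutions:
 v(c) = C1 + C2*erf(sqrt(2)*c/6)


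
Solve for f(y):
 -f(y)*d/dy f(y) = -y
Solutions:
 f(y) = -sqrt(C1 + y^2)
 f(y) = sqrt(C1 + y^2)


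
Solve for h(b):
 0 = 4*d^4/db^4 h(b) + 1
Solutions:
 h(b) = C1 + C2*b + C3*b^2 + C4*b^3 - b^4/96


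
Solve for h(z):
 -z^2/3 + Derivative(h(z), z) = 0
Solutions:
 h(z) = C1 + z^3/9


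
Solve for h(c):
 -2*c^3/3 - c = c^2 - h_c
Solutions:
 h(c) = C1 + c^4/6 + c^3/3 + c^2/2


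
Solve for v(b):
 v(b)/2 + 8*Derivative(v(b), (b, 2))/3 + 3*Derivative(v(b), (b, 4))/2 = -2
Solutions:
 v(b) = C1*sin(b*sqrt(8 - sqrt(37))/3) + C2*sin(b*sqrt(sqrt(37) + 8)/3) + C3*cos(b*sqrt(8 - sqrt(37))/3) + C4*cos(b*sqrt(sqrt(37) + 8)/3) - 4


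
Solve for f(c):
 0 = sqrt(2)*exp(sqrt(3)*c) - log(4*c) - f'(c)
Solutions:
 f(c) = C1 - c*log(c) + c*(1 - 2*log(2)) + sqrt(6)*exp(sqrt(3)*c)/3


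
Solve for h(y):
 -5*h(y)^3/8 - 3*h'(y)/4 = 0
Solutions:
 h(y) = -sqrt(3)*sqrt(-1/(C1 - 5*y))
 h(y) = sqrt(3)*sqrt(-1/(C1 - 5*y))


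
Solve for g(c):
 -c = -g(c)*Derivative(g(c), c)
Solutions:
 g(c) = -sqrt(C1 + c^2)
 g(c) = sqrt(C1 + c^2)


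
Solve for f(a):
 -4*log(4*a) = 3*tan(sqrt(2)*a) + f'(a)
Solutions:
 f(a) = C1 - 4*a*log(a) - 8*a*log(2) + 4*a + 3*sqrt(2)*log(cos(sqrt(2)*a))/2


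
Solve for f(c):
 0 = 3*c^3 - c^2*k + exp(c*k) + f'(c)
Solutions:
 f(c) = C1 - 3*c^4/4 + c^3*k/3 - exp(c*k)/k


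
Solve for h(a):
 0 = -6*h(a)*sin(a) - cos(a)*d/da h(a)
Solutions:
 h(a) = C1*cos(a)^6


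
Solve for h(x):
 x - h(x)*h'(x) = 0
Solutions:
 h(x) = -sqrt(C1 + x^2)
 h(x) = sqrt(C1 + x^2)


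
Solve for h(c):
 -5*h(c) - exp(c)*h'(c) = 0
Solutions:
 h(c) = C1*exp(5*exp(-c))


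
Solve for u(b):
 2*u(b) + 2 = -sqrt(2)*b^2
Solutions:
 u(b) = -sqrt(2)*b^2/2 - 1


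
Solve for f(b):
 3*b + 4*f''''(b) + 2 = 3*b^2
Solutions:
 f(b) = C1 + C2*b + C3*b^2 + C4*b^3 + b^6/480 - b^5/160 - b^4/48


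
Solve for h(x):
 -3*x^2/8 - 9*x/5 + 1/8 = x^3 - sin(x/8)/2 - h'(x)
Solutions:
 h(x) = C1 + x^4/4 + x^3/8 + 9*x^2/10 - x/8 + 4*cos(x/8)


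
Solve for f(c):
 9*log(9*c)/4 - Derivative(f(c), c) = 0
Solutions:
 f(c) = C1 + 9*c*log(c)/4 - 9*c/4 + 9*c*log(3)/2


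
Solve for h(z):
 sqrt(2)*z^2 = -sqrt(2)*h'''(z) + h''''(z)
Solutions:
 h(z) = C1 + C2*z + C3*z^2 + C4*exp(sqrt(2)*z) - z^5/60 - sqrt(2)*z^4/24 - z^3/6


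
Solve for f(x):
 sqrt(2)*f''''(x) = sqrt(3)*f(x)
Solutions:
 f(x) = C1*exp(-2^(7/8)*3^(1/8)*x/2) + C2*exp(2^(7/8)*3^(1/8)*x/2) + C3*sin(2^(7/8)*3^(1/8)*x/2) + C4*cos(2^(7/8)*3^(1/8)*x/2)


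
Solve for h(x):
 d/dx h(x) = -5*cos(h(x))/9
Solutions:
 5*x/9 - log(sin(h(x)) - 1)/2 + log(sin(h(x)) + 1)/2 = C1


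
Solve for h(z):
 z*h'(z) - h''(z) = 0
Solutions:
 h(z) = C1 + C2*erfi(sqrt(2)*z/2)


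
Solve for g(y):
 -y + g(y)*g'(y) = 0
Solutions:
 g(y) = -sqrt(C1 + y^2)
 g(y) = sqrt(C1 + y^2)


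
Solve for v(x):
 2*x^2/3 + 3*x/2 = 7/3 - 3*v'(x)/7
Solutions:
 v(x) = C1 - 14*x^3/27 - 7*x^2/4 + 49*x/9


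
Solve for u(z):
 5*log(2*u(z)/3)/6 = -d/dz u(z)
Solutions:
 6*Integral(1/(log(_y) - log(3) + log(2)), (_y, u(z)))/5 = C1 - z


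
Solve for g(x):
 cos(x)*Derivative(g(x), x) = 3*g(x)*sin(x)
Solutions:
 g(x) = C1/cos(x)^3


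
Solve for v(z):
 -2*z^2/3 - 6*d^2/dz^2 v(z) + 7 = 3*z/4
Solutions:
 v(z) = C1 + C2*z - z^4/108 - z^3/48 + 7*z^2/12


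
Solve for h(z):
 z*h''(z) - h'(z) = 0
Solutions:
 h(z) = C1 + C2*z^2


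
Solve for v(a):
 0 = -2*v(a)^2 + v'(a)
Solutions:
 v(a) = -1/(C1 + 2*a)


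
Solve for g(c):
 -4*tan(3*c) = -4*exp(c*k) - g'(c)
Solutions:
 g(c) = C1 - 4*Piecewise((exp(c*k)/k, Ne(k, 0)), (c, True)) - 4*log(cos(3*c))/3


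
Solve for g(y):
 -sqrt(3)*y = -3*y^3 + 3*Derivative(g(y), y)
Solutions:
 g(y) = C1 + y^4/4 - sqrt(3)*y^2/6


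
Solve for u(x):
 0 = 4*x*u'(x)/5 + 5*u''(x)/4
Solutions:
 u(x) = C1 + C2*erf(2*sqrt(2)*x/5)


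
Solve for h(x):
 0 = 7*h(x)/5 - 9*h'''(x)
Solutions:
 h(x) = C3*exp(525^(1/3)*x/15) + (C1*sin(175^(1/3)*3^(5/6)*x/30) + C2*cos(175^(1/3)*3^(5/6)*x/30))*exp(-525^(1/3)*x/30)


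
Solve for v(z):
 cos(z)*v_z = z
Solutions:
 v(z) = C1 + Integral(z/cos(z), z)


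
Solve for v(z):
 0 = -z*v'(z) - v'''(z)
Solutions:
 v(z) = C1 + Integral(C2*airyai(-z) + C3*airybi(-z), z)


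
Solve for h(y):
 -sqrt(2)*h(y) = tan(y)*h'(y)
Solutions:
 h(y) = C1/sin(y)^(sqrt(2))


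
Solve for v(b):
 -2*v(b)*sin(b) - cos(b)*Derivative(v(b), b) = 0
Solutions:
 v(b) = C1*cos(b)^2


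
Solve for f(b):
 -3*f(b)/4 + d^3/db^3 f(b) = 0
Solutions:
 f(b) = C3*exp(6^(1/3)*b/2) + (C1*sin(2^(1/3)*3^(5/6)*b/4) + C2*cos(2^(1/3)*3^(5/6)*b/4))*exp(-6^(1/3)*b/4)


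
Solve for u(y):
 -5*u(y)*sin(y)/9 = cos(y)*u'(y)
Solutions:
 u(y) = C1*cos(y)^(5/9)


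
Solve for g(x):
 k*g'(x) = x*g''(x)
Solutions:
 g(x) = C1 + x^(re(k) + 1)*(C2*sin(log(x)*Abs(im(k))) + C3*cos(log(x)*im(k)))


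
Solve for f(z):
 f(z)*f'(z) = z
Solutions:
 f(z) = -sqrt(C1 + z^2)
 f(z) = sqrt(C1 + z^2)


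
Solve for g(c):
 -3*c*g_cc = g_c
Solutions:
 g(c) = C1 + C2*c^(2/3)


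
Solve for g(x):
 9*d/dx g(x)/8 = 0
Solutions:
 g(x) = C1


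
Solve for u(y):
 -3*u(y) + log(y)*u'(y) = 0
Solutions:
 u(y) = C1*exp(3*li(y))


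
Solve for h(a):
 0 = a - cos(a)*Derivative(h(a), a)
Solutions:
 h(a) = C1 + Integral(a/cos(a), a)


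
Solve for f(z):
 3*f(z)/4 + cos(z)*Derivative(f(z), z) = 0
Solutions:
 f(z) = C1*(sin(z) - 1)^(3/8)/(sin(z) + 1)^(3/8)


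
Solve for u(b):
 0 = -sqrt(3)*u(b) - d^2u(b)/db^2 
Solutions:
 u(b) = C1*sin(3^(1/4)*b) + C2*cos(3^(1/4)*b)


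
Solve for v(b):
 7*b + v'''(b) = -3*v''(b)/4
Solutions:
 v(b) = C1 + C2*b + C3*exp(-3*b/4) - 14*b^3/9 + 56*b^2/9


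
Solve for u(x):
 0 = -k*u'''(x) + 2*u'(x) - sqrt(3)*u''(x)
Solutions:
 u(x) = C1 + C2*exp(x*(sqrt(8*k + 3) - sqrt(3))/(2*k)) + C3*exp(-x*(sqrt(8*k + 3) + sqrt(3))/(2*k))


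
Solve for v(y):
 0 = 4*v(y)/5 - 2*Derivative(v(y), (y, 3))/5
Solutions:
 v(y) = C3*exp(2^(1/3)*y) + (C1*sin(2^(1/3)*sqrt(3)*y/2) + C2*cos(2^(1/3)*sqrt(3)*y/2))*exp(-2^(1/3)*y/2)


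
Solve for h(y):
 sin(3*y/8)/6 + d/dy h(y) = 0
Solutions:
 h(y) = C1 + 4*cos(3*y/8)/9


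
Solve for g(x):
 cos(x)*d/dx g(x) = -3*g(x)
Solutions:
 g(x) = C1*(sin(x) - 1)^(3/2)/(sin(x) + 1)^(3/2)


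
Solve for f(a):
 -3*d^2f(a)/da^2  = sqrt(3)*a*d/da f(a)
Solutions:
 f(a) = C1 + C2*erf(sqrt(2)*3^(3/4)*a/6)


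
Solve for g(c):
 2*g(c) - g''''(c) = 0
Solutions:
 g(c) = C1*exp(-2^(1/4)*c) + C2*exp(2^(1/4)*c) + C3*sin(2^(1/4)*c) + C4*cos(2^(1/4)*c)


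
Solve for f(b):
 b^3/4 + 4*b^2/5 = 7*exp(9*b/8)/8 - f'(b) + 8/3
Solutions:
 f(b) = C1 - b^4/16 - 4*b^3/15 + 8*b/3 + 7*exp(9*b/8)/9


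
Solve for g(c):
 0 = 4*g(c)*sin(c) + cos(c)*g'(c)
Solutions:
 g(c) = C1*cos(c)^4


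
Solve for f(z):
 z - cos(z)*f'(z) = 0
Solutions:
 f(z) = C1 + Integral(z/cos(z), z)


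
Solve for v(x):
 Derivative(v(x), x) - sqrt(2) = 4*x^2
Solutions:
 v(x) = C1 + 4*x^3/3 + sqrt(2)*x


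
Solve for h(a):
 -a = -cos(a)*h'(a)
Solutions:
 h(a) = C1 + Integral(a/cos(a), a)


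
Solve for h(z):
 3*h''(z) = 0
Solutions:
 h(z) = C1 + C2*z


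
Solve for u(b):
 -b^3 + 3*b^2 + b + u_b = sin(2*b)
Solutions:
 u(b) = C1 + b^4/4 - b^3 - b^2/2 - cos(2*b)/2


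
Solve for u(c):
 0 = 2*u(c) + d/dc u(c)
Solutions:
 u(c) = C1*exp(-2*c)


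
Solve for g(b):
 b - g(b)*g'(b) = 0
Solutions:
 g(b) = -sqrt(C1 + b^2)
 g(b) = sqrt(C1 + b^2)


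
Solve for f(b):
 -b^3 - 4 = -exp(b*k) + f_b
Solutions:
 f(b) = C1 - b^4/4 - 4*b + exp(b*k)/k


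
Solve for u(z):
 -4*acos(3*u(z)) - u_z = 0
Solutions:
 Integral(1/acos(3*_y), (_y, u(z))) = C1 - 4*z


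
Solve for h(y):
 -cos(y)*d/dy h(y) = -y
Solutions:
 h(y) = C1 + Integral(y/cos(y), y)


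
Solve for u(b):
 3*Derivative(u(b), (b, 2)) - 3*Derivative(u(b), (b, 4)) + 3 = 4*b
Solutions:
 u(b) = C1 + C2*b + C3*exp(-b) + C4*exp(b) + 2*b^3/9 - b^2/2


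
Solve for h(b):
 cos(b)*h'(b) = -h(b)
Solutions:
 h(b) = C1*sqrt(sin(b) - 1)/sqrt(sin(b) + 1)


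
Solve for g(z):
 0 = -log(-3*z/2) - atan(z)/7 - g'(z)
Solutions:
 g(z) = C1 - z*log(-z) - z*atan(z)/7 - z*log(3) + z*log(2) + z + log(z^2 + 1)/14


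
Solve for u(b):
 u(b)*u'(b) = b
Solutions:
 u(b) = -sqrt(C1 + b^2)
 u(b) = sqrt(C1 + b^2)


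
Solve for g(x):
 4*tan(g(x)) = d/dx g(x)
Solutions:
 g(x) = pi - asin(C1*exp(4*x))
 g(x) = asin(C1*exp(4*x))


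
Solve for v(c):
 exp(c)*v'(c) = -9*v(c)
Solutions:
 v(c) = C1*exp(9*exp(-c))


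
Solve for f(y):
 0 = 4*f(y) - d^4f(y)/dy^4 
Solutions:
 f(y) = C1*exp(-sqrt(2)*y) + C2*exp(sqrt(2)*y) + C3*sin(sqrt(2)*y) + C4*cos(sqrt(2)*y)


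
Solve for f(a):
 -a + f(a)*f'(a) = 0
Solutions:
 f(a) = -sqrt(C1 + a^2)
 f(a) = sqrt(C1 + a^2)


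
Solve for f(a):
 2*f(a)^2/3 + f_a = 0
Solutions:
 f(a) = 3/(C1 + 2*a)


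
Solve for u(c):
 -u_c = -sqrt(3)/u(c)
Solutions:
 u(c) = -sqrt(C1 + 2*sqrt(3)*c)
 u(c) = sqrt(C1 + 2*sqrt(3)*c)


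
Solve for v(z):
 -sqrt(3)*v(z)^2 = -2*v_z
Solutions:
 v(z) = -2/(C1 + sqrt(3)*z)


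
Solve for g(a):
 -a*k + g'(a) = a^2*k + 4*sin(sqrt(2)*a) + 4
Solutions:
 g(a) = C1 + a^3*k/3 + a^2*k/2 + 4*a - 2*sqrt(2)*cos(sqrt(2)*a)


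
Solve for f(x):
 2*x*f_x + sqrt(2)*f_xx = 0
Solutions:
 f(x) = C1 + C2*erf(2^(3/4)*x/2)


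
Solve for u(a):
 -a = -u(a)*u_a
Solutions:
 u(a) = -sqrt(C1 + a^2)
 u(a) = sqrt(C1 + a^2)


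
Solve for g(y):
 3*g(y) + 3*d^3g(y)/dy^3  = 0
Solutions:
 g(y) = C3*exp(-y) + (C1*sin(sqrt(3)*y/2) + C2*cos(sqrt(3)*y/2))*exp(y/2)


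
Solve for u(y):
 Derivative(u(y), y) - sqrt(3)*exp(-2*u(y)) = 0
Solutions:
 u(y) = log(-sqrt(C1 + 2*sqrt(3)*y))
 u(y) = log(C1 + 2*sqrt(3)*y)/2


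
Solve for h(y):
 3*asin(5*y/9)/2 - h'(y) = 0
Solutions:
 h(y) = C1 + 3*y*asin(5*y/9)/2 + 3*sqrt(81 - 25*y^2)/10


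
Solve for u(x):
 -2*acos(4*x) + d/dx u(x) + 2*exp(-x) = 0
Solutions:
 u(x) = C1 + 2*x*acos(4*x) - sqrt(1 - 16*x^2)/2 + 2*exp(-x)


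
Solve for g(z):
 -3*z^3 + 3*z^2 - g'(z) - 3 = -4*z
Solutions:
 g(z) = C1 - 3*z^4/4 + z^3 + 2*z^2 - 3*z


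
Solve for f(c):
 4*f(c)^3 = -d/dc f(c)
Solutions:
 f(c) = -sqrt(2)*sqrt(-1/(C1 - 4*c))/2
 f(c) = sqrt(2)*sqrt(-1/(C1 - 4*c))/2


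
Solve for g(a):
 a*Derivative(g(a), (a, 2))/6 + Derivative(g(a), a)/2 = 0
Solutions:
 g(a) = C1 + C2/a^2


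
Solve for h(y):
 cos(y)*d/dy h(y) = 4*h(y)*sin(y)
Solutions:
 h(y) = C1/cos(y)^4


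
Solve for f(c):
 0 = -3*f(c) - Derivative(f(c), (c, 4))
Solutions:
 f(c) = (C1*sin(sqrt(2)*3^(1/4)*c/2) + C2*cos(sqrt(2)*3^(1/4)*c/2))*exp(-sqrt(2)*3^(1/4)*c/2) + (C3*sin(sqrt(2)*3^(1/4)*c/2) + C4*cos(sqrt(2)*3^(1/4)*c/2))*exp(sqrt(2)*3^(1/4)*c/2)


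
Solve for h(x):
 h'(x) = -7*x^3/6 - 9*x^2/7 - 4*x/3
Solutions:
 h(x) = C1 - 7*x^4/24 - 3*x^3/7 - 2*x^2/3


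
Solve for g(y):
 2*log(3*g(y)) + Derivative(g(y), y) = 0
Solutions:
 Integral(1/(log(_y) + log(3)), (_y, g(y)))/2 = C1 - y


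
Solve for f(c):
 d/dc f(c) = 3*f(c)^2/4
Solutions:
 f(c) = -4/(C1 + 3*c)


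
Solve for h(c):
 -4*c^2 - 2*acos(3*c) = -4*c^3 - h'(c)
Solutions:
 h(c) = C1 - c^4 + 4*c^3/3 + 2*c*acos(3*c) - 2*sqrt(1 - 9*c^2)/3


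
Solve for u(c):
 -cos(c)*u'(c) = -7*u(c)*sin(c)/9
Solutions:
 u(c) = C1/cos(c)^(7/9)


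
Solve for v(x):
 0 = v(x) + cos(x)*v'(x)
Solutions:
 v(x) = C1*sqrt(sin(x) - 1)/sqrt(sin(x) + 1)


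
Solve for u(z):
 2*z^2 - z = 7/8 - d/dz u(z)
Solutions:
 u(z) = C1 - 2*z^3/3 + z^2/2 + 7*z/8


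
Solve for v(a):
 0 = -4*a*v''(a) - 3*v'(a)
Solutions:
 v(a) = C1 + C2*a^(1/4)


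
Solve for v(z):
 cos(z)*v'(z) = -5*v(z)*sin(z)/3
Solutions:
 v(z) = C1*cos(z)^(5/3)


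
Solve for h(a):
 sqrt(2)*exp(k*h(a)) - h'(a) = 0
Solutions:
 h(a) = Piecewise((log(-1/(C1*k + sqrt(2)*a*k))/k, Ne(k, 0)), (nan, True))
 h(a) = Piecewise((C1 + sqrt(2)*a, Eq(k, 0)), (nan, True))


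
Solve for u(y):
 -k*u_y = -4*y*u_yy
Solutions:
 u(y) = C1 + y^(re(k)/4 + 1)*(C2*sin(log(y)*Abs(im(k))/4) + C3*cos(log(y)*im(k)/4))


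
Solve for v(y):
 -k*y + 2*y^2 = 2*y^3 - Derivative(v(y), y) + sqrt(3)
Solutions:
 v(y) = C1 + k*y^2/2 + y^4/2 - 2*y^3/3 + sqrt(3)*y


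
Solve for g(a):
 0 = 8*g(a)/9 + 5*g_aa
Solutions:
 g(a) = C1*sin(2*sqrt(10)*a/15) + C2*cos(2*sqrt(10)*a/15)


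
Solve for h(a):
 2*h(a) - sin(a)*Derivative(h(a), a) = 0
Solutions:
 h(a) = C1*(cos(a) - 1)/(cos(a) + 1)


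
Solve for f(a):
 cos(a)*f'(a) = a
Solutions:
 f(a) = C1 + Integral(a/cos(a), a)


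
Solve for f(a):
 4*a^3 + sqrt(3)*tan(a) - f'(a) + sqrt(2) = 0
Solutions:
 f(a) = C1 + a^4 + sqrt(2)*a - sqrt(3)*log(cos(a))


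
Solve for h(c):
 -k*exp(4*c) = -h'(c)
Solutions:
 h(c) = C1 + k*exp(4*c)/4


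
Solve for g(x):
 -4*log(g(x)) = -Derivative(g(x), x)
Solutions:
 li(g(x)) = C1 + 4*x


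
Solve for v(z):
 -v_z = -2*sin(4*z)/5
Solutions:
 v(z) = C1 - cos(4*z)/10


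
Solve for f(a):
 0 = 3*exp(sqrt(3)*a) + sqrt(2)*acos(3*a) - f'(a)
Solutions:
 f(a) = C1 + sqrt(2)*(a*acos(3*a) - sqrt(1 - 9*a^2)/3) + sqrt(3)*exp(sqrt(3)*a)


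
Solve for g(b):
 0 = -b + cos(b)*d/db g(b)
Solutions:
 g(b) = C1 + Integral(b/cos(b), b)


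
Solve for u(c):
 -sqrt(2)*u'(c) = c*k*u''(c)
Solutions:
 u(c) = C1 + c^(((re(k) - sqrt(2))*re(k) + im(k)^2)/(re(k)^2 + im(k)^2))*(C2*sin(sqrt(2)*log(c)*Abs(im(k))/(re(k)^2 + im(k)^2)) + C3*cos(sqrt(2)*log(c)*im(k)/(re(k)^2 + im(k)^2)))


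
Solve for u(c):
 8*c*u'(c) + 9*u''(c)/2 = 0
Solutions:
 u(c) = C1 + C2*erf(2*sqrt(2)*c/3)


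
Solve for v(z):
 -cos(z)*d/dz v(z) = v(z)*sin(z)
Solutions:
 v(z) = C1*cos(z)


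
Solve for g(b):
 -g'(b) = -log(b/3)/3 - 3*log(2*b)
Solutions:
 g(b) = C1 + 10*b*log(b)/3 - 10*b/3 - b*log(3)/3 + 3*b*log(2)


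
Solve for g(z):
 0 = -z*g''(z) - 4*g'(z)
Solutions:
 g(z) = C1 + C2/z^3


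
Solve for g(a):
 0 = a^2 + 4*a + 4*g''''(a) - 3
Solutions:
 g(a) = C1 + C2*a + C3*a^2 + C4*a^3 - a^6/1440 - a^5/120 + a^4/32


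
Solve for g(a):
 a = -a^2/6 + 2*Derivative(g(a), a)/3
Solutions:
 g(a) = C1 + a^3/12 + 3*a^2/4


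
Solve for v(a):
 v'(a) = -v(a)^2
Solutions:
 v(a) = 1/(C1 + a)


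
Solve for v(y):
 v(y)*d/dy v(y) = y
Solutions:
 v(y) = -sqrt(C1 + y^2)
 v(y) = sqrt(C1 + y^2)


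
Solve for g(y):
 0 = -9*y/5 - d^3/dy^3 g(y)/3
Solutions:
 g(y) = C1 + C2*y + C3*y^2 - 9*y^4/40


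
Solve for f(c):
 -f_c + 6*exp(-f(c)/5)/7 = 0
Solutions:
 f(c) = 5*log(C1 + 6*c/35)


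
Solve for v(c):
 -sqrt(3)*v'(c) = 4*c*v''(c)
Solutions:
 v(c) = C1 + C2*c^(1 - sqrt(3)/4)


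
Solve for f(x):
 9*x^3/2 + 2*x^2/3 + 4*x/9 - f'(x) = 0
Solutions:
 f(x) = C1 + 9*x^4/8 + 2*x^3/9 + 2*x^2/9


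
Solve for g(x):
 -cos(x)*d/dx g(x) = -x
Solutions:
 g(x) = C1 + Integral(x/cos(x), x)


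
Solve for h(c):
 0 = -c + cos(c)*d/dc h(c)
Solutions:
 h(c) = C1 + Integral(c/cos(c), c)


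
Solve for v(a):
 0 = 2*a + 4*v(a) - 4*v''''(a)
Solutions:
 v(a) = C1*exp(-a) + C2*exp(a) + C3*sin(a) + C4*cos(a) - a/2


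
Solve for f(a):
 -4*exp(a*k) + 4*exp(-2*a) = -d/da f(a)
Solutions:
 f(a) = C1 + 2*exp(-2*a) + 4*exp(a*k)/k


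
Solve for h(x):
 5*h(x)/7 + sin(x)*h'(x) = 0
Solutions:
 h(x) = C1*(cos(x) + 1)^(5/14)/(cos(x) - 1)^(5/14)


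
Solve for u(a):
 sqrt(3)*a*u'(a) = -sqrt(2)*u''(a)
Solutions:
 u(a) = C1 + C2*erf(6^(1/4)*a/2)


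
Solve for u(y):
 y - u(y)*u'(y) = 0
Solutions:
 u(y) = -sqrt(C1 + y^2)
 u(y) = sqrt(C1 + y^2)


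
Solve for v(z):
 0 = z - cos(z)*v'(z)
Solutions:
 v(z) = C1 + Integral(z/cos(z), z)


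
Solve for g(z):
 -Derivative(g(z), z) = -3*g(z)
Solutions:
 g(z) = C1*exp(3*z)


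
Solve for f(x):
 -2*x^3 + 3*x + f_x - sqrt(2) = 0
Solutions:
 f(x) = C1 + x^4/2 - 3*x^2/2 + sqrt(2)*x


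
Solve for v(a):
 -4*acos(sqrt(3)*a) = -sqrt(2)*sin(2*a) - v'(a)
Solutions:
 v(a) = C1 + 4*a*acos(sqrt(3)*a) - 4*sqrt(3)*sqrt(1 - 3*a^2)/3 + sqrt(2)*cos(2*a)/2


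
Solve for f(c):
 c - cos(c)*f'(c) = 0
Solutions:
 f(c) = C1 + Integral(c/cos(c), c)


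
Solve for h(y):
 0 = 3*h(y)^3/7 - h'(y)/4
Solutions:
 h(y) = -sqrt(14)*sqrt(-1/(C1 + 12*y))/2
 h(y) = sqrt(14)*sqrt(-1/(C1 + 12*y))/2


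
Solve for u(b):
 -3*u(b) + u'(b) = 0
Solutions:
 u(b) = C1*exp(3*b)


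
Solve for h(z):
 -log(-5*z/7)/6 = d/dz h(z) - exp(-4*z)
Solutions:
 h(z) = C1 - z*log(-z)/6 + z*(-log(5) + 1 + log(7))/6 - exp(-4*z)/4


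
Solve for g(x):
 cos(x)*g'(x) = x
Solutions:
 g(x) = C1 + Integral(x/cos(x), x)


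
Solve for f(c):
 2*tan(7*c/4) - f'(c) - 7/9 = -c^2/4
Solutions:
 f(c) = C1 + c^3/12 - 7*c/9 - 8*log(cos(7*c/4))/7


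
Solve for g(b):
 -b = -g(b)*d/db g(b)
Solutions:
 g(b) = -sqrt(C1 + b^2)
 g(b) = sqrt(C1 + b^2)


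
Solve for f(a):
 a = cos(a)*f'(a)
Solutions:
 f(a) = C1 + Integral(a/cos(a), a)


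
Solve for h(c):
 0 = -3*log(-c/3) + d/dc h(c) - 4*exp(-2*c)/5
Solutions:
 h(c) = C1 + 3*c*log(-c) + 3*c*(-log(3) - 1) - 2*exp(-2*c)/5


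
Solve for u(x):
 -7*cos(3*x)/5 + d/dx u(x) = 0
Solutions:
 u(x) = C1 + 7*sin(3*x)/15


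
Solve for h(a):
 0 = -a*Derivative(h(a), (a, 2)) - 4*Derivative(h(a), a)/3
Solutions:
 h(a) = C1 + C2/a^(1/3)


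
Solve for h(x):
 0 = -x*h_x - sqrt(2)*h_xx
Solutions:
 h(x) = C1 + C2*erf(2^(1/4)*x/2)


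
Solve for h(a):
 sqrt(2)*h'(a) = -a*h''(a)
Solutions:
 h(a) = C1 + C2*a^(1 - sqrt(2))


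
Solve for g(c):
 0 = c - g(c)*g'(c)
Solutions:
 g(c) = -sqrt(C1 + c^2)
 g(c) = sqrt(C1 + c^2)


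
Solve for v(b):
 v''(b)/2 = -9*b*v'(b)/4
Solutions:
 v(b) = C1 + C2*erf(3*b/2)


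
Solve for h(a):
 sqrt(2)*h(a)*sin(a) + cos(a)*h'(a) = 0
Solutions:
 h(a) = C1*cos(a)^(sqrt(2))


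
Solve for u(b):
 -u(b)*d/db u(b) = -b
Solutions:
 u(b) = -sqrt(C1 + b^2)
 u(b) = sqrt(C1 + b^2)


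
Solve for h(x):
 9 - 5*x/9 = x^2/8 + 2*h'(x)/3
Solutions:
 h(x) = C1 - x^3/16 - 5*x^2/12 + 27*x/2


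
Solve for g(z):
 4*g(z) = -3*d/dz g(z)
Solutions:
 g(z) = C1*exp(-4*z/3)


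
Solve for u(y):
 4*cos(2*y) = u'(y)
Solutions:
 u(y) = C1 + 2*sin(2*y)


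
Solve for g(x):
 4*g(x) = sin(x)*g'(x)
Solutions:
 g(x) = C1*(cos(x)^2 - 2*cos(x) + 1)/(cos(x)^2 + 2*cos(x) + 1)


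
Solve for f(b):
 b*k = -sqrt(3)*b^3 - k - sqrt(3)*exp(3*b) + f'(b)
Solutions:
 f(b) = C1 + sqrt(3)*b^4/4 + b^2*k/2 + b*k + sqrt(3)*exp(3*b)/3


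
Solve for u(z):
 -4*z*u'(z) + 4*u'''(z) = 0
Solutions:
 u(z) = C1 + Integral(C2*airyai(z) + C3*airybi(z), z)


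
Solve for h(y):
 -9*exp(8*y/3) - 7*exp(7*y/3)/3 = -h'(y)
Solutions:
 h(y) = C1 + 27*exp(8*y/3)/8 + exp(7*y/3)


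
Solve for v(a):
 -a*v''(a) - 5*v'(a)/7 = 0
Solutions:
 v(a) = C1 + C2*a^(2/7)


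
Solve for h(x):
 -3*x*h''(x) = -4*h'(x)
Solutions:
 h(x) = C1 + C2*x^(7/3)


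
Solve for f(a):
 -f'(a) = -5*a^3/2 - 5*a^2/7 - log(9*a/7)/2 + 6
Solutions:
 f(a) = C1 + 5*a^4/8 + 5*a^3/21 + a*log(a)/2 - 13*a/2 - a*log(7)/2 + a*log(3)


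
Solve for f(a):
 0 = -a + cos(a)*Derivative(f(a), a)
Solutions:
 f(a) = C1 + Integral(a/cos(a), a)


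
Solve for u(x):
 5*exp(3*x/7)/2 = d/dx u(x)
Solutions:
 u(x) = C1 + 35*exp(3*x/7)/6


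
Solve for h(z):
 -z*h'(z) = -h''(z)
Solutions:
 h(z) = C1 + C2*erfi(sqrt(2)*z/2)


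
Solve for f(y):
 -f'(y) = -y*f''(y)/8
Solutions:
 f(y) = C1 + C2*y^9


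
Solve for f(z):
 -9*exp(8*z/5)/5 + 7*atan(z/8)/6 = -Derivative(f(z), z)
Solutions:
 f(z) = C1 - 7*z*atan(z/8)/6 + 9*exp(8*z/5)/8 + 14*log(z^2 + 64)/3


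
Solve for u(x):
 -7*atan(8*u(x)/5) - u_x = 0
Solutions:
 Integral(1/atan(8*_y/5), (_y, u(x))) = C1 - 7*x


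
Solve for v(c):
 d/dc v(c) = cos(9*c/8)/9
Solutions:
 v(c) = C1 + 8*sin(9*c/8)/81


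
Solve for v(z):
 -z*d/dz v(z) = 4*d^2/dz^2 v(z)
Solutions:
 v(z) = C1 + C2*erf(sqrt(2)*z/4)


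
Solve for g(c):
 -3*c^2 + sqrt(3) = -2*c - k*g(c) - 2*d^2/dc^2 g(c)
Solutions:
 g(c) = C1*exp(-sqrt(2)*c*sqrt(-k)/2) + C2*exp(sqrt(2)*c*sqrt(-k)/2) + 3*c^2/k - 2*c/k - sqrt(3)/k - 12/k^2


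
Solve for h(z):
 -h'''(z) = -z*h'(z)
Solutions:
 h(z) = C1 + Integral(C2*airyai(z) + C3*airybi(z), z)


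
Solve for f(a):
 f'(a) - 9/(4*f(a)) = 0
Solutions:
 f(a) = -sqrt(C1 + 18*a)/2
 f(a) = sqrt(C1 + 18*a)/2


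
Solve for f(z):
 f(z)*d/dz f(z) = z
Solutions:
 f(z) = -sqrt(C1 + z^2)
 f(z) = sqrt(C1 + z^2)


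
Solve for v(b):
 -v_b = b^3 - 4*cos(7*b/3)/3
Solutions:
 v(b) = C1 - b^4/4 + 4*sin(7*b/3)/7


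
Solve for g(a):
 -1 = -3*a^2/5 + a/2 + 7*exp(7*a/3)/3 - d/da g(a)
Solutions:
 g(a) = C1 - a^3/5 + a^2/4 + a + exp(7*a/3)


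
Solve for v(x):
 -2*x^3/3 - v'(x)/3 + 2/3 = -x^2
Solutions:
 v(x) = C1 - x^4/2 + x^3 + 2*x


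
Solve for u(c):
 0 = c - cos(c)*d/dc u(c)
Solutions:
 u(c) = C1 + Integral(c/cos(c), c)


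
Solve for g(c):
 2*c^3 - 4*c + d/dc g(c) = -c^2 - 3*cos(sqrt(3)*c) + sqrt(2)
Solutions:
 g(c) = C1 - c^4/2 - c^3/3 + 2*c^2 + sqrt(2)*c - sqrt(3)*sin(sqrt(3)*c)


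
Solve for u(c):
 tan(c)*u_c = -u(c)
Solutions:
 u(c) = C1/sin(c)


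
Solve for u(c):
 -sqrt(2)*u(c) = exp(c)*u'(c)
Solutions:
 u(c) = C1*exp(sqrt(2)*exp(-c))


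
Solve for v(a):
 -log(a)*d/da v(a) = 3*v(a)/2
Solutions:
 v(a) = C1*exp(-3*li(a)/2)


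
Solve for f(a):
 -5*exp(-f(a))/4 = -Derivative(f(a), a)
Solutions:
 f(a) = log(C1 + 5*a/4)


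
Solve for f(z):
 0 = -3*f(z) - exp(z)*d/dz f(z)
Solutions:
 f(z) = C1*exp(3*exp(-z))


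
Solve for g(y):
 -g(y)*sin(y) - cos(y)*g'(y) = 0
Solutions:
 g(y) = C1*cos(y)


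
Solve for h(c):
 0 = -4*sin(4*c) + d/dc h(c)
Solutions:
 h(c) = C1 - cos(4*c)


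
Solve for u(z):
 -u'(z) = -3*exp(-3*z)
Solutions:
 u(z) = C1 - exp(-3*z)


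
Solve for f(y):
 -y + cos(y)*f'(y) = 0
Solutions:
 f(y) = C1 + Integral(y/cos(y), y)


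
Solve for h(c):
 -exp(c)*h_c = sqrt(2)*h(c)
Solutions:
 h(c) = C1*exp(sqrt(2)*exp(-c))


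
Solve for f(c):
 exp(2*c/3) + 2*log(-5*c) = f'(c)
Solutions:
 f(c) = C1 + 2*c*log(-c) + 2*c*(-1 + log(5)) + 3*exp(2*c/3)/2


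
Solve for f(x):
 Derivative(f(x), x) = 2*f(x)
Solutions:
 f(x) = C1*exp(2*x)


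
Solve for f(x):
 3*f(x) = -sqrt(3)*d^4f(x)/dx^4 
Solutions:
 f(x) = (C1*sin(sqrt(2)*3^(1/8)*x/2) + C2*cos(sqrt(2)*3^(1/8)*x/2))*exp(-sqrt(2)*3^(1/8)*x/2) + (C3*sin(sqrt(2)*3^(1/8)*x/2) + C4*cos(sqrt(2)*3^(1/8)*x/2))*exp(sqrt(2)*3^(1/8)*x/2)


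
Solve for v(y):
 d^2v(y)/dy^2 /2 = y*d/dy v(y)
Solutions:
 v(y) = C1 + C2*erfi(y)


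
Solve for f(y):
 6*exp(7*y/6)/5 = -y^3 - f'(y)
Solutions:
 f(y) = C1 - y^4/4 - 36*exp(7*y/6)/35


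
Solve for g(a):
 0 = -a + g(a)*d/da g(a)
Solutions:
 g(a) = -sqrt(C1 + a^2)
 g(a) = sqrt(C1 + a^2)


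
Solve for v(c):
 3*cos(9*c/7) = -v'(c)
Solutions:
 v(c) = C1 - 7*sin(9*c/7)/3


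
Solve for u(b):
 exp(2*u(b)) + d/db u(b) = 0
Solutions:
 u(b) = log(-sqrt(-1/(C1 - b))) - log(2)/2
 u(b) = log(-1/(C1 - b))/2 - log(2)/2


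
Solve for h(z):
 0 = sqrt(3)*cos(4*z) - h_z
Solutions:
 h(z) = C1 + sqrt(3)*sin(4*z)/4


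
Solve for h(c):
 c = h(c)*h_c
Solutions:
 h(c) = -sqrt(C1 + c^2)
 h(c) = sqrt(C1 + c^2)


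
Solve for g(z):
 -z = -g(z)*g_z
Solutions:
 g(z) = -sqrt(C1 + z^2)
 g(z) = sqrt(C1 + z^2)


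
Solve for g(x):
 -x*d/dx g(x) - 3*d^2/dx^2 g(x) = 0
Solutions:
 g(x) = C1 + C2*erf(sqrt(6)*x/6)


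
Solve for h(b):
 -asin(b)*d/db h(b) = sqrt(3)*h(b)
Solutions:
 h(b) = C1*exp(-sqrt(3)*Integral(1/asin(b), b))


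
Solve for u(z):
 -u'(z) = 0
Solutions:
 u(z) = C1


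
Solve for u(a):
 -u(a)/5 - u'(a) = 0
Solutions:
 u(a) = C1*exp(-a/5)


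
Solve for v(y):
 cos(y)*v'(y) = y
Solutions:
 v(y) = C1 + Integral(y/cos(y), y)


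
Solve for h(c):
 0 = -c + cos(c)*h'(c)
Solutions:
 h(c) = C1 + Integral(c/cos(c), c)


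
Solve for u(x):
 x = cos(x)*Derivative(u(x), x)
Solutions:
 u(x) = C1 + Integral(x/cos(x), x)


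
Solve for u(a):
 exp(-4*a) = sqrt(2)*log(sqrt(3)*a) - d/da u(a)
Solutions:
 u(a) = C1 + sqrt(2)*a*log(a) + sqrt(2)*a*(-1 + log(3)/2) + exp(-4*a)/4


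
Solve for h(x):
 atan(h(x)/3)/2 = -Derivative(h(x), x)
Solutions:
 Integral(1/atan(_y/3), (_y, h(x))) = C1 - x/2


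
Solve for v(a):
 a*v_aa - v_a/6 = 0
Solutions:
 v(a) = C1 + C2*a^(7/6)


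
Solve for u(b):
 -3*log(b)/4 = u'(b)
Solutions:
 u(b) = C1 - 3*b*log(b)/4 + 3*b/4


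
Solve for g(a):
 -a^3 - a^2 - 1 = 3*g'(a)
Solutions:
 g(a) = C1 - a^4/12 - a^3/9 - a/3


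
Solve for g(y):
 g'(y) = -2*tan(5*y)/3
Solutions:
 g(y) = C1 + 2*log(cos(5*y))/15


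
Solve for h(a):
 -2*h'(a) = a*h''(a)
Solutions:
 h(a) = C1 + C2/a


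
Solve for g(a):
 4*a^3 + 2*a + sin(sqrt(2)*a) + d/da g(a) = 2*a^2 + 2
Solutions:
 g(a) = C1 - a^4 + 2*a^3/3 - a^2 + 2*a + sqrt(2)*cos(sqrt(2)*a)/2


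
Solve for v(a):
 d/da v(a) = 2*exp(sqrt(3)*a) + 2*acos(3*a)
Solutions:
 v(a) = C1 + 2*a*acos(3*a) - 2*sqrt(1 - 9*a^2)/3 + 2*sqrt(3)*exp(sqrt(3)*a)/3


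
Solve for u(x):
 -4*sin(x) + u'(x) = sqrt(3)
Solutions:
 u(x) = C1 + sqrt(3)*x - 4*cos(x)


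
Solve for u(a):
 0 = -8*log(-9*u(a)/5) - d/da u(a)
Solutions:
 Integral(1/(log(-_y) - log(5) + 2*log(3)), (_y, u(a)))/8 = C1 - a


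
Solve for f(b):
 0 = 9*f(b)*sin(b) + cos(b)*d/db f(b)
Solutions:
 f(b) = C1*cos(b)^9


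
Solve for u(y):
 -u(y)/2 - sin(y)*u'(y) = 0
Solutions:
 u(y) = C1*(cos(y) + 1)^(1/4)/(cos(y) - 1)^(1/4)


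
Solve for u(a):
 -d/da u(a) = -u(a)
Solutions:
 u(a) = C1*exp(a)


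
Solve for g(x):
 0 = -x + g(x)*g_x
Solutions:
 g(x) = -sqrt(C1 + x^2)
 g(x) = sqrt(C1 + x^2)


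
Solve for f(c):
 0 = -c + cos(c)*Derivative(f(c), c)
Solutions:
 f(c) = C1 + Integral(c/cos(c), c)


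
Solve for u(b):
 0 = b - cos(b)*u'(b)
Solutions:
 u(b) = C1 + Integral(b/cos(b), b)


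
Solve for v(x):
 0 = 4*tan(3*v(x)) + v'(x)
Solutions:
 v(x) = -asin(C1*exp(-12*x))/3 + pi/3
 v(x) = asin(C1*exp(-12*x))/3


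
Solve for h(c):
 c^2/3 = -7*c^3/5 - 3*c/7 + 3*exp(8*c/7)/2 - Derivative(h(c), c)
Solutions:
 h(c) = C1 - 7*c^4/20 - c^3/9 - 3*c^2/14 + 21*exp(8*c/7)/16


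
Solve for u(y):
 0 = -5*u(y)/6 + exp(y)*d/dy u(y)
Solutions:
 u(y) = C1*exp(-5*exp(-y)/6)


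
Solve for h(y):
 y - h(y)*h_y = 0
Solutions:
 h(y) = -sqrt(C1 + y^2)
 h(y) = sqrt(C1 + y^2)


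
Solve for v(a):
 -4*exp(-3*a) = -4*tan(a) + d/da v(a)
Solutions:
 v(a) = C1 + 2*log(tan(a)^2 + 1) + 4*exp(-3*a)/3


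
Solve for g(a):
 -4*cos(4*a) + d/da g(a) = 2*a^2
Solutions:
 g(a) = C1 + 2*a^3/3 + sin(4*a)


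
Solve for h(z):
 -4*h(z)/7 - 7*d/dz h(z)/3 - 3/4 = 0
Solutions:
 h(z) = C1*exp(-12*z/49) - 21/16


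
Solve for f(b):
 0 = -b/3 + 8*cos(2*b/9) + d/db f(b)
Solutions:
 f(b) = C1 + b^2/6 - 36*sin(2*b/9)


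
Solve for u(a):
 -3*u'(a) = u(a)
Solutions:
 u(a) = C1*exp(-a/3)


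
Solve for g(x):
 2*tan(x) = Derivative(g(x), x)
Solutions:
 g(x) = C1 - 2*log(cos(x))


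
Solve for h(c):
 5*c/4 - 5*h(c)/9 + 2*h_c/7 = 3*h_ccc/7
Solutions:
 h(c) = C1*exp(2^(1/3)*c*(4/(sqrt(1193) + 35)^(1/3) + 2^(1/3)*(sqrt(1193) + 35)^(1/3))/12)*sin(2^(1/3)*sqrt(3)*c*(-2^(1/3)*(sqrt(1193) + 35)^(1/3) + 4/(sqrt(1193) + 35)^(1/3))/12) + C2*exp(2^(1/3)*c*(4/(sqrt(1193) + 35)^(1/3) + 2^(1/3)*(sqrt(1193) + 35)^(1/3))/12)*cos(2^(1/3)*sqrt(3)*c*(-2^(1/3)*(sqrt(1193) + 35)^(1/3) + 4/(sqrt(1193) + 35)^(1/3))/12) + C3*exp(-2^(1/3)*c*(4/(sqrt(1193) + 35)^(1/3) + 2^(1/3)*(sqrt(1193) + 35)^(1/3))/6) + 9*c/4 + 81/70


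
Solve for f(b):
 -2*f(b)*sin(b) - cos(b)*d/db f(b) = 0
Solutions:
 f(b) = C1*cos(b)^2


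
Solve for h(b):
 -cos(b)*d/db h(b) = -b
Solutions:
 h(b) = C1 + Integral(b/cos(b), b)


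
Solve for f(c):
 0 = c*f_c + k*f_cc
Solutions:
 f(c) = C1 + C2*sqrt(k)*erf(sqrt(2)*c*sqrt(1/k)/2)


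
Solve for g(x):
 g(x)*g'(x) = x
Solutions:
 g(x) = -sqrt(C1 + x^2)
 g(x) = sqrt(C1 + x^2)


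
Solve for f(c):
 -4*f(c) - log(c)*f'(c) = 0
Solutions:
 f(c) = C1*exp(-4*li(c))


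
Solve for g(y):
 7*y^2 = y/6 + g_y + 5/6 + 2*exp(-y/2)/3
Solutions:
 g(y) = C1 + 7*y^3/3 - y^2/12 - 5*y/6 + 4*exp(-y/2)/3


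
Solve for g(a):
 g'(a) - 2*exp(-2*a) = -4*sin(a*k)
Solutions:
 g(a) = C1 - exp(-2*a) + 4*cos(a*k)/k


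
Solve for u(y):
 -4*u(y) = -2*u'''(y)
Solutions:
 u(y) = C3*exp(2^(1/3)*y) + (C1*sin(2^(1/3)*sqrt(3)*y/2) + C2*cos(2^(1/3)*sqrt(3)*y/2))*exp(-2^(1/3)*y/2)


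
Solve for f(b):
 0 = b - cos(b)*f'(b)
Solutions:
 f(b) = C1 + Integral(b/cos(b), b)


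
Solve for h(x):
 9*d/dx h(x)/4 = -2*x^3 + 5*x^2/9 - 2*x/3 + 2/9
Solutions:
 h(x) = C1 - 2*x^4/9 + 20*x^3/243 - 4*x^2/27 + 8*x/81


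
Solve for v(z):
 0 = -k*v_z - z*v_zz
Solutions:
 v(z) = C1 + z^(1 - re(k))*(C2*sin(log(z)*Abs(im(k))) + C3*cos(log(z)*im(k)))


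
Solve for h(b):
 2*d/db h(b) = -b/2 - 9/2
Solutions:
 h(b) = C1 - b^2/8 - 9*b/4


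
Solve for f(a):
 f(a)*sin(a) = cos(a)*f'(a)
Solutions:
 f(a) = C1/cos(a)


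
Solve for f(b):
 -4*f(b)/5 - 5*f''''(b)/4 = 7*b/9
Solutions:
 f(b) = -35*b/36 + (C1*sin(sqrt(10)*b/5) + C2*cos(sqrt(10)*b/5))*exp(-sqrt(10)*b/5) + (C3*sin(sqrt(10)*b/5) + C4*cos(sqrt(10)*b/5))*exp(sqrt(10)*b/5)


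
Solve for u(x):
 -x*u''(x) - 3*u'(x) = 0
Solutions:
 u(x) = C1 + C2/x^2


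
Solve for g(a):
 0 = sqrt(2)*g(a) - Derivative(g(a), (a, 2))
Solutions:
 g(a) = C1*exp(-2^(1/4)*a) + C2*exp(2^(1/4)*a)


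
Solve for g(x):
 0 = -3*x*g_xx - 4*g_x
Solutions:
 g(x) = C1 + C2/x^(1/3)


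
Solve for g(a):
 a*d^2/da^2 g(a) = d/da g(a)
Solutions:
 g(a) = C1 + C2*a^2


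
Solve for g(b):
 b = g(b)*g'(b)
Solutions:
 g(b) = -sqrt(C1 + b^2)
 g(b) = sqrt(C1 + b^2)


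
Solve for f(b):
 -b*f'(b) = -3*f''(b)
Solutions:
 f(b) = C1 + C2*erfi(sqrt(6)*b/6)


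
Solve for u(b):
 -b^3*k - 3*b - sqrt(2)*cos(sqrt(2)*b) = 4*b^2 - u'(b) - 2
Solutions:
 u(b) = C1 + b^4*k/4 + 4*b^3/3 + 3*b^2/2 - 2*b + sin(sqrt(2)*b)


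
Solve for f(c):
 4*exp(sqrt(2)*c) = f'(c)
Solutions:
 f(c) = C1 + 2*sqrt(2)*exp(sqrt(2)*c)


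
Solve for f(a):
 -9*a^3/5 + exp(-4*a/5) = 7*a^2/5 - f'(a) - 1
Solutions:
 f(a) = C1 + 9*a^4/20 + 7*a^3/15 - a + 5*exp(-4*a/5)/4


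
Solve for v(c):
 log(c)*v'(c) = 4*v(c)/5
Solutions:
 v(c) = C1*exp(4*li(c)/5)
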